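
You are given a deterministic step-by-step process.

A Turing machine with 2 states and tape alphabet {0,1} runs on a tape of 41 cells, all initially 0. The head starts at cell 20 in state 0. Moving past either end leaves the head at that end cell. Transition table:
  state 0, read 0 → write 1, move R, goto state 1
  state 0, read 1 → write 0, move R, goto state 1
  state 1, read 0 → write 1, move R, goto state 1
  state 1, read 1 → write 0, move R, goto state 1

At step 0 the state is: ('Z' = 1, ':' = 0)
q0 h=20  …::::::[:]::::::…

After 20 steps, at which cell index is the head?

step 0: q0 h=20  …::::::[:]::::::…
step 1: q1 h=21  …:::::Z[:]::::::…
step 2: q1 h=22  …::::ZZ[:]::::::…
step 3: q1 h=23  …:::ZZZ[:]::::::…
step 4: q1 h=24  …::ZZZZ[:]::::::…
step 5: q1 h=25  …:ZZZZZ[:]::::::…
step 6: q1 h=26  …ZZZZZZ[:]::::::…
step 7: q1 h=27  …ZZZZZZ[:]::::::…
step 8: q1 h=28  …ZZZZZZ[:]::::::…
step 9: q1 h=29  …ZZZZZZ[:]::::::…
step 10: q1 h=30  …ZZZZZZ[:]::::::…
step 11: q1 h=31  …ZZZZZZ[:]::::::…
step 12: q1 h=32  …ZZZZZZ[:]::::::…
step 13: q1 h=33  …ZZZZZZ[:]::::::…
step 14: q1 h=34  …ZZZZZZ[:]::::::|
step 15: q1 h=35  …ZZZZZZ[:]:::::|
step 16: q1 h=36  …ZZZZZZ[:]::::|
step 17: q1 h=37  …ZZZZZZ[:]:::|
step 18: q1 h=38  …ZZZZZZ[:]::|
step 19: q1 h=39  …ZZZZZZ[:]:|
step 20: q1 h=40  …ZZZZZZ[:]|

40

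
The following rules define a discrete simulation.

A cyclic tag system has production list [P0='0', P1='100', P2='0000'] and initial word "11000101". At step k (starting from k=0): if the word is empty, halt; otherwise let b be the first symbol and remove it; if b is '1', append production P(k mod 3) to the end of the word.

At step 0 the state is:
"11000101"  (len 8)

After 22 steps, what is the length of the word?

[0] "11000101"  (len 8)
[1] "10001010"  (len 8)
[2] "0001010100"  (len 10)
[3] "001010100"  (len 9)
[4] "01010100"  (len 8)
[5] "1010100"  (len 7)
[6] "0101000000"  (len 10)
[7] "101000000"  (len 9)
[8] "01000000100"  (len 11)
[9] "1000000100"  (len 10)
[10] "0000001000"  (len 10)
[11] "000001000"  (len 9)
[12] "00001000"  (len 8)
[13] "0001000"  (len 7)
[14] "001000"  (len 6)
[15] "01000"  (len 5)
[16] "1000"  (len 4)
[17] "000100"  (len 6)
[18] "00100"  (len 5)
[19] "0100"  (len 4)
[20] "100"  (len 3)
[21] "000000"  (len 6)
[22] "00000"  (len 5)

5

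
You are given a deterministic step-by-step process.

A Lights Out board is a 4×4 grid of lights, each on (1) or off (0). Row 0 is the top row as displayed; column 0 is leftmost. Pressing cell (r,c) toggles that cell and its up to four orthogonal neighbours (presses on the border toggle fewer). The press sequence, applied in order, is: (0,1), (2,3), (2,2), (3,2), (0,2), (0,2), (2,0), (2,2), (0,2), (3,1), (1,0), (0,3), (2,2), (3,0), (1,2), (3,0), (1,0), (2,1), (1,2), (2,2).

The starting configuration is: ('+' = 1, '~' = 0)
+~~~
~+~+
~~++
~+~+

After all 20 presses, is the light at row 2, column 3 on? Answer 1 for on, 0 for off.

0

0) +~~~
~+~+
~~++
~+~+
1) ~++~
~~~+
~~++
~+~+
2) ~++~
~~~~
~~~~
~+~~
3) ~++~
~~+~
~+++
~++~
4) ~++~
~~+~
~+~+
~~~+
5) ~~~+
~~~~
~+~+
~~~+
6) ~++~
~~+~
~+~+
~~~+
7) ~++~
+~+~
+~~+
+~~+
8) ~++~
+~~~
+++~
+~++
9) ~~~+
+~+~
+++~
+~++
10) ~~~+
+~+~
+~+~
~+~+
11) +~~+
~++~
~~+~
~+~+
12) +~+~
~+++
~~+~
~+~+
13) +~+~
~+~+
~+~+
~+++
14) +~+~
~+~+
++~+
+~++
15) +~~~
~~+~
++++
+~++
16) +~~~
~~+~
~+++
~+++
17) ~~~~
+++~
++++
~+++
18) ~~~~
+~+~
~~~+
~~++
19) ~~+~
++~+
~~++
~~++
20) ~~+~
++++
~+~~
~~~+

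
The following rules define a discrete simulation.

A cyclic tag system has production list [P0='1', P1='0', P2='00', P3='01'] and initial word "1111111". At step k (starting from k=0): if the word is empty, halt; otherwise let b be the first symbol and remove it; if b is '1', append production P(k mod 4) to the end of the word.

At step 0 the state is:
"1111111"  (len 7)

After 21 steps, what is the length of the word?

4

0) "1111111"  (len 7)
1) "1111111"  (len 7)
2) "1111110"  (len 7)
3) "11111000"  (len 8)
4) "111100001"  (len 9)
5) "111000011"  (len 9)
6) "110000110"  (len 9)
7) "1000011000"  (len 10)
8) "00001100001"  (len 11)
9) "0001100001"  (len 10)
10) "001100001"  (len 9)
11) "01100001"  (len 8)
12) "1100001"  (len 7)
13) "1000011"  (len 7)
14) "0000110"  (len 7)
15) "000110"  (len 6)
16) "00110"  (len 5)
17) "0110"  (len 4)
18) "110"  (len 3)
19) "1000"  (len 4)
20) "00001"  (len 5)
21) "0001"  (len 4)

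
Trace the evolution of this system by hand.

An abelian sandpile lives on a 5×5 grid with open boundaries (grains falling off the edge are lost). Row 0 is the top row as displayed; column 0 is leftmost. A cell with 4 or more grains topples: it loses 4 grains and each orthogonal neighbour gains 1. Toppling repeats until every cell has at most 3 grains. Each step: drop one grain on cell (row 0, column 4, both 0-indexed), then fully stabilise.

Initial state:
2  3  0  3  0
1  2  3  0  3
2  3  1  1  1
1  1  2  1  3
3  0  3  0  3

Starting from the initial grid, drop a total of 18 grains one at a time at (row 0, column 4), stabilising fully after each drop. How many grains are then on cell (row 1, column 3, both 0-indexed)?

1

k=0  2  3  0  3  0
1  2  3  0  3
2  3  1  1  1
1  1  2  1  3
3  0  3  0  3
k=1  2  3  0  3  1
1  2  3  0  3
2  3  1  1  1
1  1  2  1  3
3  0  3  0  3
k=2  2  3  0  3  2
1  2  3  0  3
2  3  1  1  1
1  1  2  1  3
3  0  3  0  3
k=3  2  3  0  3  3
1  2  3  0  3
2  3  1  1  1
1  1  2  1  3
3  0  3  0  3
k=4  2  3  1  0  2
1  2  3  2  0
2  3  1  1  2
1  1  2  1  3
3  0  3  0  3
k=5  2  3  1  0  3
1  2  3  2  0
2  3  1  1  2
1  1  2  1  3
3  0  3  0  3
k=6  2  3  1  1  0
1  2  3  2  1
2  3  1  1  2
1  1  2  1  3
3  0  3  0  3
k=7  2  3  1  1  1
1  2  3  2  1
2  3  1  1  2
1  1  2  1  3
3  0  3  0  3
k=8  2  3  1  1  2
1  2  3  2  1
2  3  1  1  2
1  1  2  1  3
3  0  3  0  3
k=9  2  3  1  1  3
1  2  3  2  1
2  3  1  1  2
1  1  2  1  3
3  0  3  0  3
k=10  2  3  1  2  0
1  2  3  2  2
2  3  1  1  2
1  1  2  1  3
3  0  3  0  3
k=11  2  3  1  2  1
1  2  3  2  2
2  3  1  1  2
1  1  2  1  3
3  0  3  0  3
k=12  2  3  1  2  2
1  2  3  2  2
2  3  1  1  2
1  1  2  1  3
3  0  3  0  3
k=13  2  3  1  2  3
1  2  3  2  2
2  3  1  1  2
1  1  2  1  3
3  0  3  0  3
k=14  2  3  1  3  0
1  2  3  2  3
2  3  1  1  2
1  1  2  1  3
3  0  3  0  3
k=15  2  3  1  3  1
1  2  3  2  3
2  3  1  1  2
1  1  2  1  3
3  0  3  0  3
k=16  2  3  1  3  2
1  2  3  2  3
2  3  1  1  2
1  1  2  1  3
3  0  3  0  3
k=17  2  3  1  3  3
1  2  3  2  3
2  3  1  1  2
1  1  2  1  3
3  0  3  0  3
k=18  2  3  3  1  2
1  3  0  1  1
2  3  2  2  3
1  1  2  1  3
3  0  3  0  3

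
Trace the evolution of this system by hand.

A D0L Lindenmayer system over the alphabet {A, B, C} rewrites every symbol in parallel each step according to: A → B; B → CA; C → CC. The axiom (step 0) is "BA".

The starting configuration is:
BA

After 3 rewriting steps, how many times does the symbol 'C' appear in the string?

7

step 0: BA
step 1: CAB
step 2: CCBCA
step 3: CCCCCACCB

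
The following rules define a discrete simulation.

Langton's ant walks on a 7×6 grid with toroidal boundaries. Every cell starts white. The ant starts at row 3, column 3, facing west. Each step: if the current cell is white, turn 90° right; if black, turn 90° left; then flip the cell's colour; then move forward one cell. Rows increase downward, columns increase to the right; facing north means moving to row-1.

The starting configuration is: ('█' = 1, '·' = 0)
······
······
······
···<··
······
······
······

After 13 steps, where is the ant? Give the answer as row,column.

[0] ······
······
······
···<··
······
······
······
[1] ······
······
···^··
···█··
······
······
······
[2] ······
······
···█>·
···█··
······
······
······
[3] ······
······
···██·
···█v·
······
······
······
[4] ······
······
···██·
···<█·
······
······
······
[5] ······
······
···██·
····█·
···v··
······
······
[6] ······
······
···██·
····█·
··<█··
······
······
[7] ······
······
···██·
··^·█·
··██··
······
······
[8] ······
······
···██·
··█>█·
··██··
······
······
[9] ······
······
···██·
··███·
··█v··
······
······
[10] ······
······
···██·
··███·
··█·>·
······
······
[11] ······
······
···██·
··███·
··█·█·
····v·
······
[12] ······
······
···██·
··███·
··█·█·
···<█·
······
[13] ······
······
···██·
··███·
··█^█·
···██·
······

4,3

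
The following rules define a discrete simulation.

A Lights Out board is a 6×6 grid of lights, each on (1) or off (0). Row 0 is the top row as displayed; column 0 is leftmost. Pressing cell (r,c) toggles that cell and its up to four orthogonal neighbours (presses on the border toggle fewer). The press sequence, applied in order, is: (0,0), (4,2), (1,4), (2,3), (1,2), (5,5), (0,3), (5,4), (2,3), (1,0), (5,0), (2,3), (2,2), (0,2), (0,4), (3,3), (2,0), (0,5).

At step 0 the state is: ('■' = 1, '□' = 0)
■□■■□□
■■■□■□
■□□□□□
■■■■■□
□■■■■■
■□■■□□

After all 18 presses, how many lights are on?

11

k=0  ■□■■□□
■■■□■□
■□□□□□
■■■■■□
□■■■■■
■□■■□□
k=1  □■■■□□
□■■□■□
■□□□□□
■■■■■□
□■■■■■
■□■■□□
k=2  □■■■□□
□■■□■□
■□□□□□
■■□■■□
□□□□■■
■□□■□□
k=3  □■■■■□
□■■■□■
■□□□■□
■■□■■□
□□□□■■
■□□■□□
k=4  □■■■■□
□■■□□■
■□■■□□
■■□□■□
□□□□■■
■□□■□□
k=5  □■□■■□
□□□■□■
■□□■□□
■■□□■□
□□□□■■
■□□■□□
k=6  □■□■■□
□□□■□■
■□□■□□
■■□□■□
□□□□■□
■□□■■■
k=7  □■■□□□
□□□□□■
■□□■□□
■■□□■□
□□□□■□
■□□■■■
k=8  □■■□□□
□□□□□■
■□□■□□
■■□□■□
□□□□□□
■□□□□□
k=9  □■■□□□
□□□■□■
■□■□■□
■■□■■□
□□□□□□
■□□□□□
k=10  ■■■□□□
■■□■□■
□□■□■□
■■□■■□
□□□□□□
■□□□□□
k=11  ■■■□□□
■■□■□■
□□■□■□
■■□■■□
■□□□□□
□■□□□□
k=12  ■■■□□□
■■□□□■
□□□■□□
■■□□■□
■□□□□□
□■□□□□
k=13  ■■■□□□
■■■□□■
□■■□□□
■■■□■□
■□□□□□
□■□□□□
k=14  ■□□■□□
■■□□□■
□■■□□□
■■■□■□
■□□□□□
□■□□□□
k=15  ■□□□■■
■■□□■■
□■■□□□
■■■□■□
■□□□□□
□■□□□□
k=16  ■□□□■■
■■□□■■
□■■■□□
■■□■□□
■□□■□□
□■□□□□
k=17  ■□□□■■
□■□□■■
■□■■□□
□■□■□□
■□□■□□
□■□□□□
k=18  ■□□□□□
□■□□■□
■□■■□□
□■□■□□
■□□■□□
□■□□□□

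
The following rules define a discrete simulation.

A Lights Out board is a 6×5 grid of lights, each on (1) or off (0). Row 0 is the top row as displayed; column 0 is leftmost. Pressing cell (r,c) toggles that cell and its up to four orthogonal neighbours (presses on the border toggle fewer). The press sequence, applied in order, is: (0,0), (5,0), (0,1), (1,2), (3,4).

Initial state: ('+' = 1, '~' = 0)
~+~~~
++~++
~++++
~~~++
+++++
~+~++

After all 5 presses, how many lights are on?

0) ~+~~~
++~++
~++++
~~~++
+++++
~+~++
1) +~~~~
~+~++
~++++
~~~++
+++++
~+~++
2) +~~~~
~+~++
~++++
~~~++
~++++
+~~++
3) ~++~~
~~~++
~++++
~~~++
~++++
+~~++
4) ~+~~~
~++~+
~+~++
~~~++
~++++
+~~++
5) ~+~~~
~++~+
~+~+~
~~~~~
~+++~
+~~++

12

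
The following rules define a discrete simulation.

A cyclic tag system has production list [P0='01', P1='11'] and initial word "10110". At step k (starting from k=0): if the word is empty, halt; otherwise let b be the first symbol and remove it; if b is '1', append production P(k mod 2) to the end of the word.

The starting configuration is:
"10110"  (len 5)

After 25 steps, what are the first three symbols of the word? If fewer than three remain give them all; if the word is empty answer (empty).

step 0: "10110"  (len 5)
step 1: "011001"  (len 6)
step 2: "11001"  (len 5)
step 3: "100101"  (len 6)
step 4: "0010111"  (len 7)
step 5: "010111"  (len 6)
step 6: "10111"  (len 5)
step 7: "011101"  (len 6)
step 8: "11101"  (len 5)
step 9: "110101"  (len 6)
step 10: "1010111"  (len 7)
step 11: "01011101"  (len 8)
step 12: "1011101"  (len 7)
step 13: "01110101"  (len 8)
step 14: "1110101"  (len 7)
step 15: "11010101"  (len 8)
step 16: "101010111"  (len 9)
step 17: "0101011101"  (len 10)
step 18: "101011101"  (len 9)
step 19: "0101110101"  (len 10)
step 20: "101110101"  (len 9)
step 21: "0111010101"  (len 10)
step 22: "111010101"  (len 9)
step 23: "1101010101"  (len 10)
step 24: "10101010111"  (len 11)
step 25: "010101011101"  (len 12)

010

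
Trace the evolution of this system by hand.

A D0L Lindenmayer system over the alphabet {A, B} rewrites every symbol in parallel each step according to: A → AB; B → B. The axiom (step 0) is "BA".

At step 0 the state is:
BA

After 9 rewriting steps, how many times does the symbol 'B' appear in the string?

10

0) BA
1) BAB
2) BABB
3) BABBB
4) BABBBB
5) BABBBBB
6) BABBBBBB
7) BABBBBBBB
8) BABBBBBBBB
9) BABBBBBBBBB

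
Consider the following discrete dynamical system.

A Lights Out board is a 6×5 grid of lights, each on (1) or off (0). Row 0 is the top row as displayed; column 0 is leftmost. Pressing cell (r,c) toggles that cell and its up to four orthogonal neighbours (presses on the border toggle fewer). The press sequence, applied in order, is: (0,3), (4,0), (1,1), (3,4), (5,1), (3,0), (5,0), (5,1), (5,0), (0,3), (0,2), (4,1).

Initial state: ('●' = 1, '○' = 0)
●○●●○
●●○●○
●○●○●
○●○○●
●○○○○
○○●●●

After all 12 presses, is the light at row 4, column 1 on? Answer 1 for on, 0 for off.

0) ●○●●○
●●○●○
●○●○●
○●○○●
●○○○○
○○●●●
1) ●○○○●
●●○○○
●○●○●
○●○○●
●○○○○
○○●●●
2) ●○○○●
●●○○○
●○●○●
●●○○●
○●○○○
●○●●●
3) ●●○○●
○○●○○
●●●○●
●●○○●
○●○○○
●○●●●
4) ●●○○●
○○●○○
●●●○○
●●○●○
○●○○●
●○●●●
5) ●●○○●
○○●○○
●●●○○
●●○●○
○○○○●
○●○●●
6) ●●○○●
○○●○○
○●●○○
○○○●○
●○○○●
○●○●●
7) ●●○○●
○○●○○
○●●○○
○○○●○
○○○○●
●○○●●
8) ●●○○●
○○●○○
○●●○○
○○○●○
○●○○●
○●●●●
9) ●●○○●
○○●○○
○●●○○
○○○●○
●●○○●
●○●●●
10) ●●●●○
○○●●○
○●●○○
○○○●○
●●○○●
●○●●●
11) ●○○○○
○○○●○
○●●○○
○○○●○
●●○○●
●○●●●
12) ●○○○○
○○○●○
○●●○○
○●○●○
○○●○●
●●●●●

0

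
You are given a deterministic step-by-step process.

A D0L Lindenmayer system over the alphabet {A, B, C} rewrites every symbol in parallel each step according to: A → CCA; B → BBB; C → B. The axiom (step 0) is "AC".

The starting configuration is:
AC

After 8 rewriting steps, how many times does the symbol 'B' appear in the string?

gen 0: AC
gen 1: CCAB
gen 2: BBCCABBB
gen 3: BBBBBBBBCCABBBBBBBBB
gen 4: BBBBBBBBBBBBBBBBBBBBBBBBBBCCABBBBBBBBBBBBBBBBBBBBBBBBBBB
gen 5: BBBBBBBBBBBBBBBBBBBBBBBBBBBBBBBBBBBBBBBBBBBBBBBBBBBBBBBBBB…BBBBBBBBBBBBBBBBBBBBBBBBBBBBBBBBBBBBBBBBBBBBBBBBBBBBBBBBBB  (len 164)
gen 6: BBBBBBBBBBBBBBBBBBBBBBBBBBBBBBBBBBBBBBBBBBBBBBBBBBBBBBBBBB…BBBBBBBBBBBBBBBBBBBBBBBBBBBBBBBBBBBBBBBBBBBBBBBBBBBBBBBBBB  (len 488)
gen 7: BBBBBBBBBBBBBBBBBBBBBBBBBBBBBBBBBBBBBBBBBBBBBBBBBBBBBBBBBB…BBBBBBBBBBBBBBBBBBBBBBBBBBBBBBBBBBBBBBBBBBBBBBBBBBBBBBBBBB  (len 1460)
gen 8: BBBBBBBBBBBBBBBBBBBBBBBBBBBBBBBBBBBBBBBBBBBBBBBBBBBBBBBBBB…BBBBBBBBBBBBBBBBBBBBBBBBBBBBBBBBBBBBBBBBBBBBBBBBBBBBBBBBBB  (len 4376)

4373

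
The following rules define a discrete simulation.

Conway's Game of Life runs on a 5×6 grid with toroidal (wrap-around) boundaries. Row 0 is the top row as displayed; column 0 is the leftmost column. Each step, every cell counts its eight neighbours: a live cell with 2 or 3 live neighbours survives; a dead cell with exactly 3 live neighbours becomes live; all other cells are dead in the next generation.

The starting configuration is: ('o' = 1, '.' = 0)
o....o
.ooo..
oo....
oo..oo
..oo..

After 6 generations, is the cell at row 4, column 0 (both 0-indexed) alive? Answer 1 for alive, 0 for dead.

1

0) o....o
.ooo..
oo....
oo..oo
..oo..
1) o...o.
..o..o
...oo.
...ooo
..oo..
2) .oo.oo
.....o
..o...
.....o
..o...
3) oooooo
oooooo
......
......
oooooo
4) ......
......
oooooo
oooooo
......
5) ......
oooooo
......
......
oooooo
6) ......
oooooo
oooooo
oooooo
oooooo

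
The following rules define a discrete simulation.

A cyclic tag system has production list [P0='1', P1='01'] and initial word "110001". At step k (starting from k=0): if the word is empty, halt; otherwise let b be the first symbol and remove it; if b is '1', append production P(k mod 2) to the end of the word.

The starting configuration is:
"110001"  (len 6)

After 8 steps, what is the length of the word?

k=0  "110001"  (len 6)
k=1  "100011"  (len 6)
k=2  "0001101"  (len 7)
k=3  "001101"  (len 6)
k=4  "01101"  (len 5)
k=5  "1101"  (len 4)
k=6  "10101"  (len 5)
k=7  "01011"  (len 5)
k=8  "1011"  (len 4)

4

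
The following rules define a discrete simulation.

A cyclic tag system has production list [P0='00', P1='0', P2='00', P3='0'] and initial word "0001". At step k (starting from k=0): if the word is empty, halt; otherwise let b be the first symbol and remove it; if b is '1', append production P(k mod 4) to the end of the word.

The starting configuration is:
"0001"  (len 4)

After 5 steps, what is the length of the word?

k=0  "0001"  (len 4)
k=1  "001"  (len 3)
k=2  "01"  (len 2)
k=3  "1"  (len 1)
k=4  "0"  (len 1)
k=5  (halted — word empty)

0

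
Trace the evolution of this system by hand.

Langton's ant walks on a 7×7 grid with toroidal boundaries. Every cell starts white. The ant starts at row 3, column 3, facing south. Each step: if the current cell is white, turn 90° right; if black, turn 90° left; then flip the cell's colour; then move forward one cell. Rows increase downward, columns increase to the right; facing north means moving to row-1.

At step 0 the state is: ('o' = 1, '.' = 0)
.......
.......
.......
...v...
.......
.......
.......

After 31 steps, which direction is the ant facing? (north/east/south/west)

east

0) .......
.......
.......
...v...
.......
.......
.......
1) .......
.......
.......
..<o...
.......
.......
.......
2) .......
.......
..^....
..oo...
.......
.......
.......
3) .......
.......
..o>...
..oo...
.......
.......
.......
4) .......
.......
..oo...
..ov...
.......
.......
.......
5) .......
.......
..oo...
..o.>..
.......
.......
.......
6) .......
.......
..oo...
..o.o..
....v..
.......
.......
7) .......
.......
..oo...
..o.o..
...<o..
.......
.......
8) .......
.......
..oo...
..o^o..
...oo..
.......
.......
9) .......
.......
..oo...
..oo>..
...oo..
.......
.......
10) .......
.......
..oo^..
..oo...
...oo..
.......
.......
11) .......
.......
..ooo>.
..oo...
...oo..
.......
.......
12) .......
.......
..oooo.
..oo.v.
...oo..
.......
.......
13) .......
.......
..oooo.
..oo<o.
...oo..
.......
.......
14) .......
.......
..oo^o.
..oooo.
...oo..
.......
.......
15) .......
.......
..o<.o.
..oooo.
...oo..
.......
.......
16) .......
.......
..o..o.
..ovoo.
...oo..
.......
.......
17) .......
.......
..o..o.
..o.>o.
...oo..
.......
.......
18) .......
.......
..o.^o.
..o..o.
...oo..
.......
.......
19) .......
.......
..o.o>.
..o..o.
...oo..
.......
.......
20) .......
.....^.
..o.o..
..o..o.
...oo..
.......
.......
21) .......
.....o>
..o.o..
..o..o.
...oo..
.......
.......
22) .......
.....oo
..o.o.v
..o..o.
...oo..
.......
.......
23) .......
.....oo
..o.o<o
..o..o.
...oo..
.......
.......
24) .......
.....^o
..o.ooo
..o..o.
...oo..
.......
.......
25) .......
....<.o
..o.ooo
..o..o.
...oo..
.......
.......
26) ....^..
....o.o
..o.ooo
..o..o.
...oo..
.......
.......
27) ....o>.
....o.o
..o.ooo
..o..o.
...oo..
.......
.......
28) ....oo.
....ovo
..o.ooo
..o..o.
...oo..
.......
.......
29) ....oo.
....<oo
..o.ooo
..o..o.
...oo..
.......
.......
30) ....oo.
.....oo
..o.voo
..o..o.
...oo..
.......
.......
31) ....oo.
.....oo
..o..>o
..o..o.
...oo..
.......
.......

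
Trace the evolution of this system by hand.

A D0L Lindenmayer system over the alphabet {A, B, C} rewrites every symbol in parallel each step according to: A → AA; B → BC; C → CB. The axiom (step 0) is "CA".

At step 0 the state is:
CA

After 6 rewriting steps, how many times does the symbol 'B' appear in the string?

gen 0: CA
gen 1: CBAA
gen 2: CBBCAAAA
gen 3: CBBCBCCBAAAAAAAA
gen 4: CBBCBCCBBCCBCBBCAAAAAAAAAAAAAAAA
gen 5: CBBCBCCBBCCBCBBCBCCBCBBCCBBCBCCBAAAAAAAAAAAAAAAAAAAAAAAAAAAAAAAA
gen 6: CBBCBCCBBCCBCBBCBCCBCBBCCBBCBCCBBCCBCBBCCBBCBCCBCBBCBCCBBC…AAAAAAAAAAAAAAAAAAAAAAAAAAAAAAAAAAAAAAAAAAAAAAAAAAAAAAAAAA  (len 128)

32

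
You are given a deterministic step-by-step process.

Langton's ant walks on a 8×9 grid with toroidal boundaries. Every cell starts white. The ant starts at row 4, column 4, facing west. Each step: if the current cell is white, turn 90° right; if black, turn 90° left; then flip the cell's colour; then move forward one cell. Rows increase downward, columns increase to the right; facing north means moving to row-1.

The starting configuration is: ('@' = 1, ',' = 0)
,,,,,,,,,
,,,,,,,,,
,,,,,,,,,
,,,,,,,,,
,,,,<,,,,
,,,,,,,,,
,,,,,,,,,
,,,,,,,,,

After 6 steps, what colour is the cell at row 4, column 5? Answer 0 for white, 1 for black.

1

gen 0: ,,,,,,,,,
,,,,,,,,,
,,,,,,,,,
,,,,,,,,,
,,,,<,,,,
,,,,,,,,,
,,,,,,,,,
,,,,,,,,,
gen 1: ,,,,,,,,,
,,,,,,,,,
,,,,,,,,,
,,,,^,,,,
,,,,@,,,,
,,,,,,,,,
,,,,,,,,,
,,,,,,,,,
gen 2: ,,,,,,,,,
,,,,,,,,,
,,,,,,,,,
,,,,@>,,,
,,,,@,,,,
,,,,,,,,,
,,,,,,,,,
,,,,,,,,,
gen 3: ,,,,,,,,,
,,,,,,,,,
,,,,,,,,,
,,,,@@,,,
,,,,@v,,,
,,,,,,,,,
,,,,,,,,,
,,,,,,,,,
gen 4: ,,,,,,,,,
,,,,,,,,,
,,,,,,,,,
,,,,@@,,,
,,,,<@,,,
,,,,,,,,,
,,,,,,,,,
,,,,,,,,,
gen 5: ,,,,,,,,,
,,,,,,,,,
,,,,,,,,,
,,,,@@,,,
,,,,,@,,,
,,,,v,,,,
,,,,,,,,,
,,,,,,,,,
gen 6: ,,,,,,,,,
,,,,,,,,,
,,,,,,,,,
,,,,@@,,,
,,,,,@,,,
,,,<@,,,,
,,,,,,,,,
,,,,,,,,,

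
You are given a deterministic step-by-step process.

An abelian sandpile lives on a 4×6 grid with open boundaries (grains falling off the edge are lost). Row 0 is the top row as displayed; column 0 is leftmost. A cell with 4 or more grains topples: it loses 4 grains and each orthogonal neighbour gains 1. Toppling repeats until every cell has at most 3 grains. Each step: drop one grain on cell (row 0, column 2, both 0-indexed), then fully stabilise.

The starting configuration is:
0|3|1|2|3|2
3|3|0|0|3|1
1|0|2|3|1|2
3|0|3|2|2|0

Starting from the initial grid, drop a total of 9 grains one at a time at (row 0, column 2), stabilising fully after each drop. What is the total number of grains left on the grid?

k=0  0|3|1|2|3|2
3|3|0|0|3|1
1|0|2|3|1|2
3|0|3|2|2|0
k=1  0|3|2|2|3|2
3|3|0|0|3|1
1|0|2|3|1|2
3|0|3|2|2|0
k=2  0|3|3|2|3|2
3|3|0|0|3|1
1|0|2|3|1|2
3|0|3|2|2|0
k=3  2|1|1|3|3|2
0|1|2|0|3|1
2|1|2|3|1|2
3|0|3|2|2|0
k=4  2|1|2|3|3|2
0|1|2|0|3|1
2|1|2|3|1|2
3|0|3|2|2|0
k=5  2|1|3|3|3|2
0|1|2|0|3|1
2|1|2|3|1|2
3|0|3|2|2|0
k=6  2|2|1|1|1|3
0|1|3|2|0|2
2|1|2|3|2|2
3|0|3|2|2|0
k=7  2|2|2|1|1|3
0|1|3|2|0|2
2|1|2|3|2|2
3|0|3|2|2|0
k=8  2|2|3|1|1|3
0|1|3|2|0|2
2|1|2|3|2|2
3|0|3|2|2|0
k=9  2|3|1|2|1|3
0|2|0|3|0|2
2|1|3|3|2|2
3|0|3|2|2|0

42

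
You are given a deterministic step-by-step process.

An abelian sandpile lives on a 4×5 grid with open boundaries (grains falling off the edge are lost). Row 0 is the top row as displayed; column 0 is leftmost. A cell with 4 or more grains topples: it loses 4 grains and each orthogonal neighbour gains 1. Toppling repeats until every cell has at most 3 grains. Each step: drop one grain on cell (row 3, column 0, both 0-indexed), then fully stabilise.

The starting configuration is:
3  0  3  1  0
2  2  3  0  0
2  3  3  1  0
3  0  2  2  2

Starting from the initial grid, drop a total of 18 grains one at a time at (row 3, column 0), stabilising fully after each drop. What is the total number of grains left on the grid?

[0] 3  0  3  1  0
2  2  3  0  0
2  3  3  1  0
3  0  2  2  2
[1] 3  0  3  1  0
2  2  3  0  0
3  3  3  1  0
0  1  2  2  2
[2] 3  0  3  1  0
2  2  3  0  0
3  3  3  1  0
1  1  2  2  2
[3] 3  0  3  1  0
2  2  3  0  0
3  3  3  1  0
2  1  2  2  2
[4] 3  0  3  1  0
2  2  3  0  0
3  3  3  1  0
3  1  2  2  2
[5] 0  3  0  2  0
1  1  2  1  0
2  2  1  2  0
1  3  3  2  2
[6] 0  3  0  2  0
1  1  2  1  0
2  2  1  2  0
2  3  3  2  2
[7] 0  3  0  2  0
1  1  2  1  0
2  2  1  2  0
3  3  3  2  2
[8] 0  3  0  2  0
1  1  2  1  0
3  3  2  2  0
1  1  0  3  2
[9] 0  3  0  2  0
1  1  2  1  0
3  3  2  2  0
2  1  0  3  2
[10] 0  3  0  2  0
1  1  2  1  0
3  3  2  2  0
3  1  0  3  2
[11] 0  3  0  2  0
2  2  2  1  0
1  0  3  2  0
1  3  0  3  2
[12] 0  3  0  2  0
2  2  2  1  0
1  0  3  2  0
2  3  0  3  2
[13] 0  3  0  2  0
2  2  2  1  0
1  0  3  2  0
3  3  0  3  2
[14] 0  3  0  2  0
2  2  2  1  0
2  1  3  2  0
1  0  1  3  2
[15] 0  3  0  2  0
2  2  2  1  0
2  1  3  2  0
2  0  1  3  2
[16] 0  3  0  2  0
2  2  2  1  0
2  1  3  2  0
3  0  1  3  2
[17] 0  3  0  2  0
2  2  2  1  0
3  1  3  2  0
0  1  1  3  2
[18] 0  3  0  2  0
2  2  2  1  0
3  1  3  2  0
1  1  1  3  2

29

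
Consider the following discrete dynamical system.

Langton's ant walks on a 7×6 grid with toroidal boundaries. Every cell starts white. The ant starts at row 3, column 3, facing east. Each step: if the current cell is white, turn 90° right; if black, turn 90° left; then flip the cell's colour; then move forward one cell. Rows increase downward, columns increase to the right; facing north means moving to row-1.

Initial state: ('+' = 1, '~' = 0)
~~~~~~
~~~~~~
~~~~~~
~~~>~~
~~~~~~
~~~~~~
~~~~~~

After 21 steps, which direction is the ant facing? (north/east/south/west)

north

0) ~~~~~~
~~~~~~
~~~~~~
~~~>~~
~~~~~~
~~~~~~
~~~~~~
1) ~~~~~~
~~~~~~
~~~~~~
~~~+~~
~~~v~~
~~~~~~
~~~~~~
2) ~~~~~~
~~~~~~
~~~~~~
~~~+~~
~~<+~~
~~~~~~
~~~~~~
3) ~~~~~~
~~~~~~
~~~~~~
~~^+~~
~~++~~
~~~~~~
~~~~~~
4) ~~~~~~
~~~~~~
~~~~~~
~~+>~~
~~++~~
~~~~~~
~~~~~~
5) ~~~~~~
~~~~~~
~~~^~~
~~+~~~
~~++~~
~~~~~~
~~~~~~
6) ~~~~~~
~~~~~~
~~~+>~
~~+~~~
~~++~~
~~~~~~
~~~~~~
7) ~~~~~~
~~~~~~
~~~++~
~~+~v~
~~++~~
~~~~~~
~~~~~~
8) ~~~~~~
~~~~~~
~~~++~
~~+<+~
~~++~~
~~~~~~
~~~~~~
9) ~~~~~~
~~~~~~
~~~^+~
~~+++~
~~++~~
~~~~~~
~~~~~~
10) ~~~~~~
~~~~~~
~~<~+~
~~+++~
~~++~~
~~~~~~
~~~~~~
11) ~~~~~~
~~^~~~
~~+~+~
~~+++~
~~++~~
~~~~~~
~~~~~~
12) ~~~~~~
~~+>~~
~~+~+~
~~+++~
~~++~~
~~~~~~
~~~~~~
13) ~~~~~~
~~++~~
~~+v+~
~~+++~
~~++~~
~~~~~~
~~~~~~
14) ~~~~~~
~~++~~
~~<++~
~~+++~
~~++~~
~~~~~~
~~~~~~
15) ~~~~~~
~~++~~
~~~++~
~~v++~
~~++~~
~~~~~~
~~~~~~
16) ~~~~~~
~~++~~
~~~++~
~~~>+~
~~++~~
~~~~~~
~~~~~~
17) ~~~~~~
~~++~~
~~~^+~
~~~~+~
~~++~~
~~~~~~
~~~~~~
18) ~~~~~~
~~++~~
~~<~+~
~~~~+~
~~++~~
~~~~~~
~~~~~~
19) ~~~~~~
~~^+~~
~~+~+~
~~~~+~
~~++~~
~~~~~~
~~~~~~
20) ~~~~~~
~<~+~~
~~+~+~
~~~~+~
~~++~~
~~~~~~
~~~~~~
21) ~^~~~~
~+~+~~
~~+~+~
~~~~+~
~~++~~
~~~~~~
~~~~~~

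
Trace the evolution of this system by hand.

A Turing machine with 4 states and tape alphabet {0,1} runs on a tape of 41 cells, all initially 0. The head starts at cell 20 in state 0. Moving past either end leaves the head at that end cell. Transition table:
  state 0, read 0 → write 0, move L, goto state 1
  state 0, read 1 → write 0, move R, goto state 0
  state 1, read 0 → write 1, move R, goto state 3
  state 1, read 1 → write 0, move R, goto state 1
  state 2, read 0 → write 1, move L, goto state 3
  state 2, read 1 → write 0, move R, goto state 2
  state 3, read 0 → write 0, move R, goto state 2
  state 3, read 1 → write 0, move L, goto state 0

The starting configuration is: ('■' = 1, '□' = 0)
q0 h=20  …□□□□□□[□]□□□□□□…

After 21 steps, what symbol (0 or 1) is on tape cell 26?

0

0) q0 h=20  …□□□□□□[□]□□□□□□…
1) q1 h=19  …□□□□□□[□]□□□□□□…
2) q3 h=20  …□□□□□■[□]□□□□□□…
3) q2 h=21  …□□□□■□[□]□□□□□□…
4) q3 h=20  …□□□□□■[□]■□□□□□…
5) q2 h=21  …□□□□■□[■]□□□□□□…
6) q2 h=22  …□□□■□□[□]□□□□□□…
7) q3 h=21  …□□□□■□[□]■□□□□□…
8) q2 h=22  …□□□■□□[■]□□□□□□…
9) q2 h=23  …□□■□□□[□]□□□□□□…
10) q3 h=22  …□□□■□□[□]■□□□□□…
11) q2 h=23  …□□■□□□[■]□□□□□□…
12) q2 h=24  …□■□□□□[□]□□□□□□…
13) q3 h=23  …□□■□□□[□]■□□□□□…
14) q2 h=24  …□■□□□□[■]□□□□□□…
15) q2 h=25  …■□□□□□[□]□□□□□□…
16) q3 h=24  …□■□□□□[□]■□□□□□…
17) q2 h=25  …■□□□□□[■]□□□□□□…
18) q2 h=26  …□□□□□□[□]□□□□□□…
19) q3 h=25  …■□□□□□[□]■□□□□□…
20) q2 h=26  …□□□□□□[■]□□□□□□…
21) q2 h=27  …□□□□□□[□]□□□□□□…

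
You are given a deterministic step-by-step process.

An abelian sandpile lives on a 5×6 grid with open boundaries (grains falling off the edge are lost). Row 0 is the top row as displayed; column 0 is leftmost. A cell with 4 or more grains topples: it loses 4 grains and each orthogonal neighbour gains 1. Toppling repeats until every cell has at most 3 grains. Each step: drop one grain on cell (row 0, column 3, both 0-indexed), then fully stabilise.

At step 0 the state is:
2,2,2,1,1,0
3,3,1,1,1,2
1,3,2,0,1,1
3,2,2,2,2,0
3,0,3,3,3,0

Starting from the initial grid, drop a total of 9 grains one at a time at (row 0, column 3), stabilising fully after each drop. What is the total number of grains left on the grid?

gen 0: 2,2,2,1,1,0
3,3,1,1,1,2
1,3,2,0,1,1
3,2,2,2,2,0
3,0,3,3,3,0
gen 1: 2,2,2,2,1,0
3,3,1,1,1,2
1,3,2,0,1,1
3,2,2,2,2,0
3,0,3,3,3,0
gen 2: 2,2,2,3,1,0
3,3,1,1,1,2
1,3,2,0,1,1
3,2,2,2,2,0
3,0,3,3,3,0
gen 3: 2,2,3,0,2,0
3,3,1,2,1,2
1,3,2,0,1,1
3,2,2,2,2,0
3,0,3,3,3,0
gen 4: 2,2,3,1,2,0
3,3,1,2,1,2
1,3,2,0,1,1
3,2,2,2,2,0
3,0,3,3,3,0
gen 5: 2,2,3,2,2,0
3,3,1,2,1,2
1,3,2,0,1,1
3,2,2,2,2,0
3,0,3,3,3,0
gen 6: 2,2,3,3,2,0
3,3,1,2,1,2
1,3,2,0,1,1
3,2,2,2,2,0
3,0,3,3,3,0
gen 7: 2,3,0,1,3,0
3,3,2,3,1,2
1,3,2,0,1,1
3,2,2,2,2,0
3,0,3,3,3,0
gen 8: 2,3,0,2,3,0
3,3,2,3,1,2
1,3,2,0,1,1
3,2,2,2,2,0
3,0,3,3,3,0
gen 9: 2,3,0,3,3,0
3,3,2,3,1,2
1,3,2,0,1,1
3,2,2,2,2,0
3,0,3,3,3,0

56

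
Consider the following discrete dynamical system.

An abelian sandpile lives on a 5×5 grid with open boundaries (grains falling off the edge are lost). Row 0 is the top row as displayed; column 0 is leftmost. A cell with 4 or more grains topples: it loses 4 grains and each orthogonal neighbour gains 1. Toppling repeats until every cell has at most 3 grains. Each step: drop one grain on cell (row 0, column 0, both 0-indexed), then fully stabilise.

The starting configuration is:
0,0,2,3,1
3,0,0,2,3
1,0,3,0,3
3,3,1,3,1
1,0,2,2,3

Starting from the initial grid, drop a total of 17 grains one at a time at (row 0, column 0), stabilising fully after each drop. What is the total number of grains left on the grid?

k=0  0,0,2,3,1
3,0,0,2,3
1,0,3,0,3
3,3,1,3,1
1,0,2,2,3
k=1  1,0,2,3,1
3,0,0,2,3
1,0,3,0,3
3,3,1,3,1
1,0,2,2,3
k=2  2,0,2,3,1
3,0,0,2,3
1,0,3,0,3
3,3,1,3,1
1,0,2,2,3
k=3  3,0,2,3,1
3,0,0,2,3
1,0,3,0,3
3,3,1,3,1
1,0,2,2,3
k=4  1,1,2,3,1
0,1,0,2,3
2,0,3,0,3
3,3,1,3,1
1,0,2,2,3
k=5  2,1,2,3,1
0,1,0,2,3
2,0,3,0,3
3,3,1,3,1
1,0,2,2,3
k=6  3,1,2,3,1
0,1,0,2,3
2,0,3,0,3
3,3,1,3,1
1,0,2,2,3
k=7  0,2,2,3,1
1,1,0,2,3
2,0,3,0,3
3,3,1,3,1
1,0,2,2,3
k=8  1,2,2,3,1
1,1,0,2,3
2,0,3,0,3
3,3,1,3,1
1,0,2,2,3
k=9  2,2,2,3,1
1,1,0,2,3
2,0,3,0,3
3,3,1,3,1
1,0,2,2,3
k=10  3,2,2,3,1
1,1,0,2,3
2,0,3,0,3
3,3,1,3,1
1,0,2,2,3
k=11  0,3,2,3,1
2,1,0,2,3
2,0,3,0,3
3,3,1,3,1
1,0,2,2,3
k=12  1,3,2,3,1
2,1,0,2,3
2,0,3,0,3
3,3,1,3,1
1,0,2,2,3
k=13  2,3,2,3,1
2,1,0,2,3
2,0,3,0,3
3,3,1,3,1
1,0,2,2,3
k=14  3,3,2,3,1
2,1,0,2,3
2,0,3,0,3
3,3,1,3,1
1,0,2,2,3
k=15  1,0,3,3,1
3,2,0,2,3
2,0,3,0,3
3,3,1,3,1
1,0,2,2,3
k=16  2,0,3,3,1
3,2,0,2,3
2,0,3,0,3
3,3,1,3,1
1,0,2,2,3
k=17  3,0,3,3,1
3,2,0,2,3
2,0,3,0,3
3,3,1,3,1
1,0,2,2,3

47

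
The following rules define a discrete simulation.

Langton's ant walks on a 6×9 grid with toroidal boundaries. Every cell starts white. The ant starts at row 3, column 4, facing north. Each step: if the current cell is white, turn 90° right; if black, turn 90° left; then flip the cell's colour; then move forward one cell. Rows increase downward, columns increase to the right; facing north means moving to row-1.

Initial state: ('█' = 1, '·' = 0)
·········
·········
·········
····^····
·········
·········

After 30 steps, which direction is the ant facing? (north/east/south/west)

north

t=0: ·········
·········
·········
····^····
·········
·········
t=1: ·········
·········
·········
····█>···
·········
·········
t=2: ·········
·········
·········
····██···
·····v···
·········
t=3: ·········
·········
·········
····██···
····<█···
·········
t=4: ·········
·········
·········
····^█···
····██···
·········
t=5: ·········
·········
·········
···<·█···
····██···
·········
t=6: ·········
·········
···^·····
···█·█···
····██···
·········
t=7: ·········
·········
···█>····
···█·█···
····██···
·········
t=8: ·········
·········
···██····
···█v█···
····██···
·········
t=9: ·········
·········
···██····
···<██···
····██···
·········
t=10: ·········
·········
···██····
····██···
···v██···
·········
t=11: ·········
·········
···██····
····██···
··<███···
·········
t=12: ·········
·········
···██····
··^·██···
··████···
·········
t=13: ·········
·········
···██····
··█>██···
··████···
·········
t=14: ·········
·········
···██····
··████···
··█v██···
·········
t=15: ·········
·········
···██····
··████···
··█·>█···
·········
t=16: ·········
·········
···██····
··██^█···
··█··█···
·········
t=17: ·········
·········
···██····
··█<·█···
··█··█···
·········
t=18: ·········
·········
···██····
··█··█···
··█v·█···
·········
t=19: ·········
·········
···██····
··█··█···
··<█·█···
·········
t=20: ·········
·········
···██····
··█··█···
···█·█···
··v······
t=21: ·········
·········
···██····
··█··█···
···█·█···
·<█······
t=22: ·········
·········
···██····
··█··█···
·^·█·█···
·██······
t=23: ·········
·········
···██····
··█··█···
·█>█·█···
·██······
t=24: ·········
·········
···██····
··█··█···
·███·█···
·█v······
t=25: ·········
·········
···██····
··█··█···
·███·█···
·█·>·····
t=26: ···v·····
·········
···██····
··█··█···
·███·█···
·█·█·····
t=27: ··<█·····
·········
···██····
··█··█···
·███·█···
·█·█·····
t=28: ··██·····
·········
···██····
··█··█···
·███·█···
·█^█·····
t=29: ··██·····
·········
···██····
··█··█···
·███·█···
·██>·····
t=30: ··██·····
·········
···██····
··█··█···
·██^·█···
·██······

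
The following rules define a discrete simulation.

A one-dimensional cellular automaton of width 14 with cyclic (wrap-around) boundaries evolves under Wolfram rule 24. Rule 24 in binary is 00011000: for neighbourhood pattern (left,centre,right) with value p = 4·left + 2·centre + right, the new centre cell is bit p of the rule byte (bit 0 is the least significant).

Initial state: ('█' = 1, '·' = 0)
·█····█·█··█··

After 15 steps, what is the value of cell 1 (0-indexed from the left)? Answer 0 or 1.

0

t=0: ·█····█·█··█··
t=1: ··█······█··█·
t=2: ···█······█··█
t=3: █···█······█··
t=4: ·█···█······█·
t=5: ··█···█······█
t=6: █··█···█······
t=7: ·█··█···█·····
t=8: ··█··█···█····
t=9: ···█··█···█···
t=10: ····█··█···█··
t=11: ·····█··█···█·
t=12: ······█··█···█
t=13: █······█··█···
t=14: ·█······█··█··
t=15: ··█······█··█·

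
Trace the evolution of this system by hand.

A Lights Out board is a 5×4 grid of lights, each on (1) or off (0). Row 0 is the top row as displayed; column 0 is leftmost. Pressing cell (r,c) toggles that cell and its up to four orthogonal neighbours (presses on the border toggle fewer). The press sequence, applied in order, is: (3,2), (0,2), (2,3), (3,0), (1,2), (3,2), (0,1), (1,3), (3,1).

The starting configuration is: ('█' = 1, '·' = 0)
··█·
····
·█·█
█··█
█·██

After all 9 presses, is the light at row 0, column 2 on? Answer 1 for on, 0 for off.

0) ··█·
····
·█·█
█··█
█·██
1) ··█·
····
·███
███·
█··█
2) ·█·█
··█·
·███
███·
█··█
3) ·█·█
··██
·█··
████
█··█
4) ·█·█
··██
██··
··██
···█
5) ·███
·█··
███·
··██
···█
6) ·███
·█··
██··
·█··
··██
7) █··█
····
██··
·█··
··██
8) █···
··██
██·█
·█··
··██
9) █···
··██
█··█
█·█·
·███

0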